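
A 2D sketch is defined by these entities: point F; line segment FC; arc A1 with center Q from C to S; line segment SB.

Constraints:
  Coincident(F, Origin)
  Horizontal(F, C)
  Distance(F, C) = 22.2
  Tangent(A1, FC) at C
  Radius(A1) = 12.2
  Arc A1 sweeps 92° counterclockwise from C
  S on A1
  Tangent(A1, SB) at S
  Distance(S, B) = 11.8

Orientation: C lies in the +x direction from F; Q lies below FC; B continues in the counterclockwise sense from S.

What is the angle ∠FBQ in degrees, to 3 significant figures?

67.1°

On A1, C sits at bearing 90° from Q; a 92° counterclockwise sweep puts S at bearing 182°, so S = Q + 12.2·(cos 182°, sin 182°) = (10.0, -12.6). Tangency of A1 to SB means the radius QS is perpendicular to SB, so SB runs along (−sin 182°, cos 182°); with |SB| = 11.8, B = (10.4, -24.4). Then cos ∠FBQ = BF·BQ / (|BF||BQ|), giving 67.1°.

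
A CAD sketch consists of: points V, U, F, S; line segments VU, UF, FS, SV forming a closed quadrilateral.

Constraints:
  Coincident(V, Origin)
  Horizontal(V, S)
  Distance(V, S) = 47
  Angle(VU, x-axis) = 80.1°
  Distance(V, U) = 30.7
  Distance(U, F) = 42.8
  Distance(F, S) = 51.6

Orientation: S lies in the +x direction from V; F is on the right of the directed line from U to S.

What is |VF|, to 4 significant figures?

12.14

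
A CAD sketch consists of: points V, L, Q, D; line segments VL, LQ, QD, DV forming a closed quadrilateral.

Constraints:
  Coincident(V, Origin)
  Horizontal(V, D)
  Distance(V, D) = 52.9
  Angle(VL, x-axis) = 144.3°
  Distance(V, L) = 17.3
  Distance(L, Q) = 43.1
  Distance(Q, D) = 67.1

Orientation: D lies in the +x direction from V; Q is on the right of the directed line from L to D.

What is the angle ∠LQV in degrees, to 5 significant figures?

21.288°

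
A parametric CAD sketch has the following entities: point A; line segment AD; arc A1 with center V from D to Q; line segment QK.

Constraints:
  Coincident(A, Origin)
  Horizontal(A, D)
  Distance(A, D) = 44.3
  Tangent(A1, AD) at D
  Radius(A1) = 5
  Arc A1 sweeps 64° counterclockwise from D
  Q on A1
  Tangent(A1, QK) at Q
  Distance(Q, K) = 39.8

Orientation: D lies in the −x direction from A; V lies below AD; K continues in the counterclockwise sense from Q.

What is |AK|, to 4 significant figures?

76.66

A is at the origin; AD is horizontal with |AD| = 44.3 and D on the −x side, so D = (-44.30, 0.000). A1 meets AD tangentially, so VD is at right angles to AD, so V = D + (0, -5) = (-44.30, -5.000). On A1, D sits at bearing 90° from V; a 64° counterclockwise sweep puts Q at bearing 154°, so Q = V + 5.0·(cos 154°, sin 154°) = (-48.79, -2.808). A1 meets QK tangentially, so VQ is at right angles to QK, so QK runs along (−sin 154°, cos 154°); with |QK| = 39.8, K = (-66.24, -38.58). Then |AK| = |K − A| = 76.66.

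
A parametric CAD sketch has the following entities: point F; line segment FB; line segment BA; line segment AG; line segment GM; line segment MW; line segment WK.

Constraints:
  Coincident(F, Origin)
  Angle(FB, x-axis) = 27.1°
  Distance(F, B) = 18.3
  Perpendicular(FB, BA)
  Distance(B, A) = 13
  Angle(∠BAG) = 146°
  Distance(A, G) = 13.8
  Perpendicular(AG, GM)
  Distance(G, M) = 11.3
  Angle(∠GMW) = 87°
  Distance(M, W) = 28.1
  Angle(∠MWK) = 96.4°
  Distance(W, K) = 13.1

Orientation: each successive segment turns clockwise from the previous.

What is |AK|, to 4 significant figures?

15.39

F is at the origin; FB runs at 27.1° with length 18.3, so B = (16.29, 8.336). FB is perpendicular to BA, so BA runs at -62.90°; with |BA| = 13.0, A = (22.21, -3.236). ∠BAG = 146.0° gives AG at -96.90° from the x-axis; with |AG| = 13.8, G = (20.56, -16.94). AG is perpendicular to GM, so GM runs at 173.1°; with |GM| = 11.3, M = (9.337, -15.58). ∠GMW = 87.0° gives MW at 80.10° from the x-axis; with |MW| = 28.1, W = (14.17, 12.10). ∠MWK = 96.4° gives WK at -3.500° from the x-axis; with |WK| = 13.1, K = (27.24, 11.30). Then |AK| = |K − A| = 15.39.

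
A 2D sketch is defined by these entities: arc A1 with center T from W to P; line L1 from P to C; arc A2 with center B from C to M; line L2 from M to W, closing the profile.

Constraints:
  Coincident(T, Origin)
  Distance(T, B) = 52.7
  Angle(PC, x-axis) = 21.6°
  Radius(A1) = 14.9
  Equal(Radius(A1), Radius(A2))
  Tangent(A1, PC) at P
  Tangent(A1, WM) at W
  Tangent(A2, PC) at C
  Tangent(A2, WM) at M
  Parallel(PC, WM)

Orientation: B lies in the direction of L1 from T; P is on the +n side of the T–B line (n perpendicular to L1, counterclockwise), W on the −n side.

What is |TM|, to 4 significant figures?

54.77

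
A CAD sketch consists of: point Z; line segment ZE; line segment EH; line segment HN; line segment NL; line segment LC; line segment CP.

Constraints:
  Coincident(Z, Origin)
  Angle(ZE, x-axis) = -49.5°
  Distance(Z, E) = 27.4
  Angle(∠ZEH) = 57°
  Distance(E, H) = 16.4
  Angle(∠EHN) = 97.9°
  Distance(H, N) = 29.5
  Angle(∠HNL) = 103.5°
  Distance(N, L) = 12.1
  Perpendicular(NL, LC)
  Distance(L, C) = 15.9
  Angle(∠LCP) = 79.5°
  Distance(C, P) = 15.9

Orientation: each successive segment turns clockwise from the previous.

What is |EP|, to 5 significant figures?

24.727

Z is at the origin; ZE runs at -49.5° with length 27.4, so E = (17.795, -20.835). ∠ZEH = 57.0° gives EH at -172.50° from the x-axis; with |EH| = 16.4, H = (1.5352, -22.976). ∠EHN = 97.9° gives HN at 105.40° from the x-axis; with |HN| = 29.5, N = (-6.2987, 5.4651). ∠HNL = 103.5° gives NL at 28.900° from the x-axis; with |NL| = 12.1, L = (4.2944, 11.313). NL is perpendicular to LC, so LC runs at -61.100°; with |LC| = 15.9, C = (11.979, -2.6071). ∠LCP = 79.5° gives CP at -161.60° from the x-axis; with |CP| = 15.9, P = (-3.1085, -7.6259). Then |EP| = |P − E| = 24.727.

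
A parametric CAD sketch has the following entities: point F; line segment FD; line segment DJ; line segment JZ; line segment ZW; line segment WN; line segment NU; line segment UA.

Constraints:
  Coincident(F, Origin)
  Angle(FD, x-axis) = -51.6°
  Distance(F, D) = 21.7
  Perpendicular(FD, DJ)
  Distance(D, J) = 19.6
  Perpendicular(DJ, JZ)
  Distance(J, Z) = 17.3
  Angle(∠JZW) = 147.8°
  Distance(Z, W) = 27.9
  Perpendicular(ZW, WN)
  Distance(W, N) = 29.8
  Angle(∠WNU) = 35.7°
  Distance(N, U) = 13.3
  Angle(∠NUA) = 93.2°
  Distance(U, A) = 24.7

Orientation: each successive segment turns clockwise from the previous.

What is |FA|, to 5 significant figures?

27.392

F is at the origin; FD runs at -51.6° with length 21.7, so D = (13.479, -17.006). FD ⟂ DJ, so DJ runs at -141.60°; with |DJ| = 19.6, J = (-1.8815, -29.181). The perpendicularity gives JZ at right angles to DJ, so JZ runs at 128.40°; with |JZ| = 17.3, Z = (-12.627, -15.623). ∠JZW = 147.8° gives ZW at 96.200° from the x-axis; with |ZW| = 27.9, W = (-15.641, 12.114). The perpendicularity gives WN at right angles to ZW, so WN runs at 6.2000°; with |WN| = 29.8, N = (13.985, 15.332). ∠WNU = 35.7° gives NU at -138.10° from the x-axis; with |NU| = 13.3, U = (4.0858, 6.4503). ∠NUA = 93.2° gives UA at 135.10° from the x-axis; with |UA| = 24.7, A = (-13.410, 23.885). Then |FA| = |A − F| = 27.392.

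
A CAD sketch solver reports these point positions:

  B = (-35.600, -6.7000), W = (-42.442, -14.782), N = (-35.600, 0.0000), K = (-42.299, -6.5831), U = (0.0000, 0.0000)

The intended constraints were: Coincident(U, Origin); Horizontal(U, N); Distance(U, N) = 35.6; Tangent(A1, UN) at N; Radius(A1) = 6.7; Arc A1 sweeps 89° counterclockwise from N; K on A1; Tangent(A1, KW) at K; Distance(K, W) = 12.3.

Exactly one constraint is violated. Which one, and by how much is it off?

Distance(K, W) = 12.3 — off by 4.10.

U = (0.00, 0.00) ✓; U.y = 0.00, N.y = 0.00 ✓; |UN| = 35.60 ✓; ∠(BN, NU) = 90.00° ✓; |BN| = 6.700 ✓; bearing(B→K) − bearing(B→N) = 89.00° ✓; |BK| = 6.700 ✓; ∠(BK, KW) = 90.00° ✓; |KW| = 8.200 ✗.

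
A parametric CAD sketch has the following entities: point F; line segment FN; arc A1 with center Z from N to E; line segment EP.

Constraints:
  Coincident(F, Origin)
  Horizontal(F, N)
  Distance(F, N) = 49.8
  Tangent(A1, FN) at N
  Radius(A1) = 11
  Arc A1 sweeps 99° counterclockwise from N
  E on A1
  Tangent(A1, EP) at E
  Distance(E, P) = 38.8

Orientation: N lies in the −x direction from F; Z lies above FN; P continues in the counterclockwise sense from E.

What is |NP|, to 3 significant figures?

51.3

F is at the origin; FN is horizontal with |FN| = 49.8 and N on the −x side, so N = (-49.8, 0.00). Since A1 is tangent to FN there, ZN ⟂ FN, so Z = N + (0, 11) = (-49.8, 11.0). On A1, N sits at bearing -90° from Z; a 99° counterclockwise sweep puts E at bearing 9°, so E = Z + 11.0·(cos 9°, sin 9°) = (-38.9, 12.7). A1 meets EP tangentially, so ZE is at right angles to EP, so EP runs along (−sin 9°, cos 9°); with |EP| = 38.8, P = (-45.0, 51.0). Then |NP| = |P − N| = 51.3.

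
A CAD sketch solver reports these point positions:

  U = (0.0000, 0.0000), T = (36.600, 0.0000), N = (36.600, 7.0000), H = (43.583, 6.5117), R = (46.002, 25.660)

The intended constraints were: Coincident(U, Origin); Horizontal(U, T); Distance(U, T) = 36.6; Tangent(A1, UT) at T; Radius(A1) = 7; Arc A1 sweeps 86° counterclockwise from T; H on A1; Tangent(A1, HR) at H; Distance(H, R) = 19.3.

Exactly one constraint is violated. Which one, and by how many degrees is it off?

Tangent(A1, HR) at H — off by 3.20°.

U = (0.00, 0.00) ✓; U.y = 0.00, T.y = 0.00 ✓; |UT| = 36.60 ✓; ∠(NT, TU) = 90.00° ✓; |NT| = 7.000 ✓; bearing(N→H) − bearing(N→T) = 86.00° ✓; |NH| = 7.000 ✓; ∠(NH, HR) = 93.20° ✗; |HR| = 19.30 ✓.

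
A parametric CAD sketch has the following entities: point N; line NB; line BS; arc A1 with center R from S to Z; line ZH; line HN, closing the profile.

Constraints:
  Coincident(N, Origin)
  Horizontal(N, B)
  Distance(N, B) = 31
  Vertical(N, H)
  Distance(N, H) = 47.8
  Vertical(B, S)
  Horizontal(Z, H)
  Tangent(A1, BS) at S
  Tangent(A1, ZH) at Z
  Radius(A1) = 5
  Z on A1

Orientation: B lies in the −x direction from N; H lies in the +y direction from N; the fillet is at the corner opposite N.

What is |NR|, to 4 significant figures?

50.08

N is at the origin; N and B share the same y with |NB| = 31.0 and B on the −x side, so B = (-31.00, 0.000). NH is vertical with |NH| = 47.8 and H on the +y side, so H = (0.000, 47.80). The virtual corner opposite N is at (-31.00, 47.80). A1 meets BS tangentially, so RS is at right angles to BS and A1 meets ZH tangentially, so RZ is at right angles to ZH, with radius 5.0, so the center R sits 5.0 in from both sides at R = (-26.00, 42.80). Then |NR| = |R − N| = 50.08.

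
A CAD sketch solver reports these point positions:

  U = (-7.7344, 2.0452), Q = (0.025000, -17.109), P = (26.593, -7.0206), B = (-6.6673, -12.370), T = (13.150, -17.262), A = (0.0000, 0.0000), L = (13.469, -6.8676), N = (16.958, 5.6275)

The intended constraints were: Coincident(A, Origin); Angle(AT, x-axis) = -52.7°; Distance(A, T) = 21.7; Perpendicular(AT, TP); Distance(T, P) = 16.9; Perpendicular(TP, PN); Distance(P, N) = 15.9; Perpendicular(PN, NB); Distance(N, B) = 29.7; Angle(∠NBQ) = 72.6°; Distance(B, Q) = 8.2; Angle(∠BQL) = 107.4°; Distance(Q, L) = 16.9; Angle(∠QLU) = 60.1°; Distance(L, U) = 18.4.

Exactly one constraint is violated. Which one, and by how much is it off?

Distance(L, U) = 18.4 — off by 4.60.

A = (0.00, 0.00) ✓; AT at -52.70° ✓; |AT| = 21.70 ✓; ∠(AT, TP) = 90.00° ✓; |TP| = 16.90 ✓; ∠(TP, PN) = 90.00° ✓; |PN| = 15.90 ✓; ∠(PN, NB) = 90.00° ✓; |NB| = 29.70 ✓; ∠NBQ = 72.60° ✓; |BQ| = 8.200 ✓; ∠BQL = 107.4° ✓; |QL| = 16.90 ✓; ∠QLU = 60.10° ✓; |LU| = 23.00 ✗.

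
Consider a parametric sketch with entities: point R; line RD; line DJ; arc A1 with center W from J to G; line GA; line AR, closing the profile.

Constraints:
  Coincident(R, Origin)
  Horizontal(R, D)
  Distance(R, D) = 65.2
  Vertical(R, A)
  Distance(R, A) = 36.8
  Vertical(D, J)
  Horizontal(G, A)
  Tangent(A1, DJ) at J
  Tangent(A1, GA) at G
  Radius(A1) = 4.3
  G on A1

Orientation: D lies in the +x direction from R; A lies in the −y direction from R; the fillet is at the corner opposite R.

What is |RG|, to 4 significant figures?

71.16

R is at the origin; R and D share the same y with |RD| = 65.2 and D on the +x side, so D = (65.20, 0.000). R and A share the same x with |RA| = 36.8 and A on the −y side, so A = (0.000, -36.80). The virtual corner opposite R is at (65.20, -36.80). A1 meets DJ tangentially, so WJ is at right angles to DJ and the tangent condition forces WG to be normal to GA, with radius 4.3, so the center W sits 4.3 in from both sides at W = (60.90, -32.50). That places the tangent points at J = (65.20, -32.50) on DJ and G = (60.90, -36.80) on GA. Then |RG| = |G − R| = 71.16.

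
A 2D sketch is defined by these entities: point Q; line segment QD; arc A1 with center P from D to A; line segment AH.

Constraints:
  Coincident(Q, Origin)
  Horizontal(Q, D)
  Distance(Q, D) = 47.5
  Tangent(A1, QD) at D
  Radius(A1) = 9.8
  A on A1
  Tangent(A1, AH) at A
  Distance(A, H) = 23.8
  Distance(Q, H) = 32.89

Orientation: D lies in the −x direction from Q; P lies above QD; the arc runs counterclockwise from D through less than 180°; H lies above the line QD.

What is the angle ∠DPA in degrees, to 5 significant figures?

49.987°

Checks: Q.y = 0.00, D.y = 0.00 ✓; ∠(PD, DQ) = 90.00° ✓; |PD| = 9.800 ✓; |PA| = 9.800 ✓; ∠(PA, AH) = 90.00° ✓; |AH| = 23.80 ✓; |QH| = 32.89 ✓.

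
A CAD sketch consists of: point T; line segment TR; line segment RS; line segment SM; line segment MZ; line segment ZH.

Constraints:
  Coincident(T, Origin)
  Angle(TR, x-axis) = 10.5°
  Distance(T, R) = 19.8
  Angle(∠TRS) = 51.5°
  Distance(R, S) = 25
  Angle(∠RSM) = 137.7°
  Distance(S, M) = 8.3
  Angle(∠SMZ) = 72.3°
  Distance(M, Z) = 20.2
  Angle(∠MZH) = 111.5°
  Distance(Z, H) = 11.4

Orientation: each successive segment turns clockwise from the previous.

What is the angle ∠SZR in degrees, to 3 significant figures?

76.9°

∠RSM = 137.7° gives SM at -160° from the x-axis; with |SM| = 8.3, M = (-0.0825, -21.3). ∠SMZ = 72.3° gives MZ at 92.0° from the x-axis; with |MZ| = 20.2, Z = (-0.788, -1.08). Then cos ∠SZR = ZS·ZR / (|ZS||ZR|), giving 76.9°.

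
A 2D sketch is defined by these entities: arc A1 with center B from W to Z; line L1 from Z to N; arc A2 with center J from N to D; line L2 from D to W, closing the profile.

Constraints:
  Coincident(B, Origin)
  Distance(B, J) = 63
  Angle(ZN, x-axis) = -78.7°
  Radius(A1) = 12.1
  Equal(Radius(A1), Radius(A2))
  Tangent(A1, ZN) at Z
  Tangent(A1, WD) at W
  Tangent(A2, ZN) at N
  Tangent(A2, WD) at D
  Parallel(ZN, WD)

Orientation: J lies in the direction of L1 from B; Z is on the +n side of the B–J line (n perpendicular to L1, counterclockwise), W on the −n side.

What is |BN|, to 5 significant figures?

64.151

Tangency of A1 to both parallel lines with radius 12.1 puts Z and W at B ± 12.1·n: Z = (11.865, 2.3709), W = (-11.865, -2.3709). Equal radii place N and D the same way about J: N = J + 12.1·n = (24.210, -59.408), D = J − 12.1·n = (0.47917, -64.150). Then |BN| = |N − B| = 64.151.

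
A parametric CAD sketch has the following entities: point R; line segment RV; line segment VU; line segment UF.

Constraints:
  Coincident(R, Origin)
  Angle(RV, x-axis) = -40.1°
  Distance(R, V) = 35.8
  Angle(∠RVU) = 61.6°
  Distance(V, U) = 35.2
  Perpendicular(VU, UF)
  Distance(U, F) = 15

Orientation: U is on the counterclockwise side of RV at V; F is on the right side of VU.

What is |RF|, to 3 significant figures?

49.9

R is at the origin; RV runs at -40.1° with length 35.8, so V = 35.8·(cos -40.1°, sin -40.1°) = (27.4, -23.1). ∠RVU = 61.6°, so VU runs at -40.1° + (180° − 61.6°) = 78.3° from the x-axis; with |VU| = 35.2, U = V + 35.2·(cos 78.3°, sin 78.3°) = (34.5, 11.4). VU is perpendicular to UF; with |UF| = 15.0 on the right of VU, F = U + 15.0·(0.979, -0.203) = (49.2, 8.37). Then |RF| = |F − R| = 49.9.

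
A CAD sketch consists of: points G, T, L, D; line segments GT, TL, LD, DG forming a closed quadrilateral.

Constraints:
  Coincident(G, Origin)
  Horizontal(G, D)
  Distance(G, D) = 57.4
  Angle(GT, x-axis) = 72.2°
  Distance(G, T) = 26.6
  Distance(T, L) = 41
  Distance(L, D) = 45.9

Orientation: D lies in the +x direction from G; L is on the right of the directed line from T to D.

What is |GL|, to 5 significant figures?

20.761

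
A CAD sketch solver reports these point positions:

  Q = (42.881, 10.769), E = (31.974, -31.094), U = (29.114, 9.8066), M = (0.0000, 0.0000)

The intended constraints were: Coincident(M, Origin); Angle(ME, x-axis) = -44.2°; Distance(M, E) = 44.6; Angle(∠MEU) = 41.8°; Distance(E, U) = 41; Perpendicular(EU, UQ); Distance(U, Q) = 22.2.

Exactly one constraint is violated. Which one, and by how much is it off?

Distance(U, Q) = 22.2 — off by 8.40.

M = (0.00, 0.00) ✓; ME at -44.20° ✓; |ME| = 44.60 ✓; ∠MEU = 41.80° ✓; |EU| = 41.00 ✓; ∠(EU, UQ) = 90.00° ✓; |UQ| = 13.80 ✗.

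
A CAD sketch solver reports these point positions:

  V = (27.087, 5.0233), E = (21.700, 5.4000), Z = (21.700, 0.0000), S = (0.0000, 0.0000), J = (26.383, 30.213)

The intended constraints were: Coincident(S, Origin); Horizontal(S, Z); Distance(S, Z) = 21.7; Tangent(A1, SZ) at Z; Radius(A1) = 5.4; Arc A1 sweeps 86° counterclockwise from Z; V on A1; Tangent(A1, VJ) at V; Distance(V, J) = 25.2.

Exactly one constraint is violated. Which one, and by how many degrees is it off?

Tangent(A1, VJ) at V — off by 5.60°.

S = (0.00, 0.00) ✓; S.y = 0.00, Z.y = 0.00 ✓; |SZ| = 21.70 ✓; ∠(EZ, ZS) = 90.00° ✓; |EZ| = 5.400 ✓; bearing(E→V) − bearing(E→Z) = 86.00° ✓; |EV| = 5.400 ✓; ∠(EV, VJ) = 84.40° ✗; |VJ| = 25.20 ✓.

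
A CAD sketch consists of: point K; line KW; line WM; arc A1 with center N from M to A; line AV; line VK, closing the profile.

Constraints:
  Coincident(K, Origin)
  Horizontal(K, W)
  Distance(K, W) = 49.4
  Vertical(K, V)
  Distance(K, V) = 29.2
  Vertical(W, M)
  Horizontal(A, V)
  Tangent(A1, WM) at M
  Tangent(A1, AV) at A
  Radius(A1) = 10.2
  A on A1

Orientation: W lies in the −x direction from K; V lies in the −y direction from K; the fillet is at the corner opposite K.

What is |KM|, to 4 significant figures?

52.93

K is at the origin; KW is horizontal with |KW| = 49.4 and W on the −x side, so W = (-49.40, 0.000). K and V share the same x with |KV| = 29.2 and V on the −y side, so V = (0.000, -29.20). The virtual corner opposite K is at (-49.40, -29.20). A1 meets WM tangentially, so NM is at right angles to WM and since A1 is tangent to AV there, NA ⟂ AV, with radius 10.2, so the center N sits 10.2 in from both sides at N = (-39.20, -19.00). That places the tangent points at M = (-49.40, -19.00) on WM and A = (-39.20, -29.20) on AV. Then |KM| = |M − K| = 52.93.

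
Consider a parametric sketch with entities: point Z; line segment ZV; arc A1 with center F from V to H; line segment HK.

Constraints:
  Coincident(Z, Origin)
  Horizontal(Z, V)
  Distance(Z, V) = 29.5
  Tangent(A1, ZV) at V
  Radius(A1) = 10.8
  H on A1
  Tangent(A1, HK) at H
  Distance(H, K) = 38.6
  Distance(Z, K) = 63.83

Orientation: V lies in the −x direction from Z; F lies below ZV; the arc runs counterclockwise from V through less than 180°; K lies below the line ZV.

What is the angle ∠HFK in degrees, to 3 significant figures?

74.4°

Checks: Z.y = 0.00, V.y = 0.00 ✓; |FH| = 10.80 ✓; ∠(FH, HK) = 90.00° ✓; |HK| = 38.60 ✓; |ZK| = 63.83 ✓.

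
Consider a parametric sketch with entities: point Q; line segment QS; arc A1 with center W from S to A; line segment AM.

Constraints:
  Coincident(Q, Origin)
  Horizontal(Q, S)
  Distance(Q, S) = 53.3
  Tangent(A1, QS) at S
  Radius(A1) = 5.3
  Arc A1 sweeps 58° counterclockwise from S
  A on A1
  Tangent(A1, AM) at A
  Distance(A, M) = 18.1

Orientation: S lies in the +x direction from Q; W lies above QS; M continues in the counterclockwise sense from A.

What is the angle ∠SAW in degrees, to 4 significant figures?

61.00°

Tangency of A1 to QS means the radius WS is perpendicular to QS, so W = S + (0, 5.3) = (53.30, 5.300). On A1, S sits at bearing -90° from W; a 58° counterclockwise sweep puts A at bearing -32°, so A = W + 5.3·(cos -32°, sin -32°) = (57.79, 2.491). Then cos ∠SAW = AS·AW / (|AS||AW|), giving 61.00°.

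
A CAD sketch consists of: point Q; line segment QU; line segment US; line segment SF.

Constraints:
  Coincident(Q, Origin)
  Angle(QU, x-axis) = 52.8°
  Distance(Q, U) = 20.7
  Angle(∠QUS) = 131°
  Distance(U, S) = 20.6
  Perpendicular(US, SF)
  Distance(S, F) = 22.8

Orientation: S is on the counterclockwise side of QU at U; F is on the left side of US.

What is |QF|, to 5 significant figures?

34.926

∠QUS = 131.0°, so US runs at 52.8° + (180° − 131.0°) = 101.80° from the x-axis; with |US| = 20.6, S = U + 20.6·(cos 101.80°, sin 101.80°) = (8.3026, 36.653). US is perpendicular to SF; with |SF| = 22.8 on the left of US, F = S + 22.8·(-0.97887, -0.20450) = (-14.016, 31.990). Then |QF| = |F − Q| = 34.926.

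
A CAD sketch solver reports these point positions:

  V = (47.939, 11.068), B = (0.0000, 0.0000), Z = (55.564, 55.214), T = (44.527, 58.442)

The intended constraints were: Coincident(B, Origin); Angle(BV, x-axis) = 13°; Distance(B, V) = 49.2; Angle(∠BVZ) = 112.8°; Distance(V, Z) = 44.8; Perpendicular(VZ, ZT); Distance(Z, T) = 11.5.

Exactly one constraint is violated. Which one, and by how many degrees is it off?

Perpendicular(VZ, ZT) — off by 6.50°.

B = (0.00, 0.00) ✓; BV at 13.00° ✓; |BV| = 49.20 ✓; ∠BVZ = 112.8° ✓; |VZ| = 44.80 ✓; ∠(VZ, ZT) = 83.50° ✗; |ZT| = 11.50 ✓.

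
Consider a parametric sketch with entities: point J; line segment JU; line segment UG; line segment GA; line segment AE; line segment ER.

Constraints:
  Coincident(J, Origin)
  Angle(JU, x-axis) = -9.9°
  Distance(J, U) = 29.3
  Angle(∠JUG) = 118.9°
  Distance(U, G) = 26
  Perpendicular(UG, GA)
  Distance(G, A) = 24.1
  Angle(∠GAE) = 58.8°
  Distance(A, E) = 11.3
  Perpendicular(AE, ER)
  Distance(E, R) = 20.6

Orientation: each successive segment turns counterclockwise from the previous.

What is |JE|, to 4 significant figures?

31.38

J is at the origin; JU runs at -9.9° with length 29.3, so U = (28.86, -5.038). ∠JUG = 118.9° gives UG at 51.20° from the x-axis; with |UG| = 26.0, G = (45.16, 15.23). UG is perpendicular to GA, so GA runs at 141.2°; with |GA| = 24.1, A = (26.37, 30.33). ∠GAE = 58.8° gives AE at -97.60° from the x-axis; with |AE| = 11.3, E = (24.88, 19.13). Then |JE| = |E − J| = 31.38.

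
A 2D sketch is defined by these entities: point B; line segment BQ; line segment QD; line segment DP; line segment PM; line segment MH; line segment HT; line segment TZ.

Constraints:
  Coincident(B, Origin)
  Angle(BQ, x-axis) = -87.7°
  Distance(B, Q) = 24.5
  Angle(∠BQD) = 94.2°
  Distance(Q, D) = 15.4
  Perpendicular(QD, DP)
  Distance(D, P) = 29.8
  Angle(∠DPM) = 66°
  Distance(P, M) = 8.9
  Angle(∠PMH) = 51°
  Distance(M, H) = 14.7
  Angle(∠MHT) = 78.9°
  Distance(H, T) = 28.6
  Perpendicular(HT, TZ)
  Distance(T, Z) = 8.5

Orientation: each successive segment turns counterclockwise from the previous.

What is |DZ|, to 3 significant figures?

49.6

∠MHT = 78.9° gives HT at 72.2° from the x-axis; with |HT| = 28.6, T = (30.7, 21.6). HT ⟂ TZ, so TZ runs at 162°; with |TZ| = 8.5, Z = (22.6, 24.2). Then |DZ| = |Z − D| = 49.6.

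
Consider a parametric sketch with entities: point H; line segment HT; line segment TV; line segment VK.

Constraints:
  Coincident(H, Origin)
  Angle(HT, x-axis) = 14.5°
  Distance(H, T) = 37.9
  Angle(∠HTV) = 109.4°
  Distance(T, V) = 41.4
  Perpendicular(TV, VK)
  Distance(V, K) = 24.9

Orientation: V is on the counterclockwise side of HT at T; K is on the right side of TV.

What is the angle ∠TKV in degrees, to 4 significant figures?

58.98°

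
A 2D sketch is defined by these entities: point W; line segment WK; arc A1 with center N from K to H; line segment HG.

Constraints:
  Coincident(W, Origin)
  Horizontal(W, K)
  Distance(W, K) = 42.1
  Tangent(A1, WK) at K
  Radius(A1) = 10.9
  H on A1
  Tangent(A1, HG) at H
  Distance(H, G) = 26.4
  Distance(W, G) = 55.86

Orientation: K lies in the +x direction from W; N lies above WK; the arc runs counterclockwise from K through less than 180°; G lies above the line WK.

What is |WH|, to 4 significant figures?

54.17

W is at the origin; W and K share the same y with |WK| = 42.1 and K on the +x side, so K = (42.10, 0.000). Since A1 is tangent to WK there, NK ⟂ WK, so N = K + (0, 10.9) = (42.10, 10.90). Since NH ⟂ HG (tangency), |NG| = √(10.9² + 26.4²) = 28.56 regardless of where H sits on A1. So G lies on both circle(W, 55.86) and circle(N, 28.56); the above-WK intersection is G = (39.64, 39.36). H is the foot of the tangent from G: H = (51.78, 15.91).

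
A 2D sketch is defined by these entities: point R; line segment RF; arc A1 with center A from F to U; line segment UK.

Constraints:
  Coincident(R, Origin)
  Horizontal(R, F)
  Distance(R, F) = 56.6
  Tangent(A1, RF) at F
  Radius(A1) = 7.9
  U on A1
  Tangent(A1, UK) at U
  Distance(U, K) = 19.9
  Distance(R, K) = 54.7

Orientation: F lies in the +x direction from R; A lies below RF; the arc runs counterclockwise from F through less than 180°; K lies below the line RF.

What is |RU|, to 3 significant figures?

49.3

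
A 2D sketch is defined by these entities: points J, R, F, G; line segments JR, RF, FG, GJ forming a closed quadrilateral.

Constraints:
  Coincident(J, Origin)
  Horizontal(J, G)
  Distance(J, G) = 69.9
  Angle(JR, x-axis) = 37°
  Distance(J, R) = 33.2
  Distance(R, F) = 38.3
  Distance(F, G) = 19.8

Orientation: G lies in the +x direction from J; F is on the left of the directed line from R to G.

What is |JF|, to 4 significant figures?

67.57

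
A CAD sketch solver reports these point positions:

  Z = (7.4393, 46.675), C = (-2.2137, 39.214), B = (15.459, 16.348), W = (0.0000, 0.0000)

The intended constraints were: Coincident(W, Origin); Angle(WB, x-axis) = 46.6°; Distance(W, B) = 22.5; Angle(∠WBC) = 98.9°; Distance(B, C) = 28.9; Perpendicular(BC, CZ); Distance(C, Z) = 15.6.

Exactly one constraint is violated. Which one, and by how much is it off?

Distance(C, Z) = 15.6 — off by 3.40.

W = (0.00, 0.00) ✓; WB at 46.60° ✓; |WB| = 22.50 ✓; ∠WBC = 98.90° ✓; |BC| = 28.90 ✓; ∠(BC, CZ) = 90.00° ✓; |CZ| = 12.20 ✗.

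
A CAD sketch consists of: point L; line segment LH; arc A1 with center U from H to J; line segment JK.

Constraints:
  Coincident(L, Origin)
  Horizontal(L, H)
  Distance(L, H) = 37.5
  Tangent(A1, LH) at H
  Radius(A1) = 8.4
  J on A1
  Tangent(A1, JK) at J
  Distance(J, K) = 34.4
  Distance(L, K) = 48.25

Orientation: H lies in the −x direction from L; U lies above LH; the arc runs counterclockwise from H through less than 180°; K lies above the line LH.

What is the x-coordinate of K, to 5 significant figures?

-24.733

Checks: |UJ| = 8.400 ✓; ∠(UJ, JK) = 90.00° ✓; |JK| = 34.40 ✓; |LK| = 48.25 ✓.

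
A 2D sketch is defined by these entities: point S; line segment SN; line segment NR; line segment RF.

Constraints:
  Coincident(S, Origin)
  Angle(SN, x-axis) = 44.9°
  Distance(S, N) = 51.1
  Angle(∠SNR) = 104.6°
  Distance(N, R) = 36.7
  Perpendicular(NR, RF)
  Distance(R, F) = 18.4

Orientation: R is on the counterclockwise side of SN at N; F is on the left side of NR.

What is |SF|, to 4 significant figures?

58.50

S is at the origin; SN runs at 44.9° with length 51.1, so N = 51.1·(cos 44.9°, sin 44.9°) = (36.20, 36.07). ∠SNR = 104.6°, so NR runs at 44.9° + (180° − 104.6°) = 120.3° from the x-axis; with |NR| = 36.7, R = N + 36.7·(cos 120.3°, sin 120.3°) = (17.68, 67.76). NR ⟂ RF; with |RF| = 18.4 on the left of NR, F = R + 18.4·(-0.8634, -0.5045) = (1.794, 58.47). Then |SF| = |F − S| = 58.50.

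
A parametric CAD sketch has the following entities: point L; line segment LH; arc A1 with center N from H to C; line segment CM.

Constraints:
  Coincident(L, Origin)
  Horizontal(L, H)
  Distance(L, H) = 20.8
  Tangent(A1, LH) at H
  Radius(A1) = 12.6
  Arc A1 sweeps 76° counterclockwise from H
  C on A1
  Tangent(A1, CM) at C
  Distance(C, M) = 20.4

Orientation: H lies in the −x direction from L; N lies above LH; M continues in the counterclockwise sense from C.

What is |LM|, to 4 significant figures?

29.57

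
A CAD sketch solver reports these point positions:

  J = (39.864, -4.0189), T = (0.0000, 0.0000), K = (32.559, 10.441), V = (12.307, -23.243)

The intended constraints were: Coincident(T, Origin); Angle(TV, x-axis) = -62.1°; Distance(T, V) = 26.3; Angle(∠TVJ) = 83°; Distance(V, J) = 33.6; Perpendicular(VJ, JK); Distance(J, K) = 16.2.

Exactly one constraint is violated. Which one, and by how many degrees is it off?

Perpendicular(VJ, JK) — off by 8.10°.

T = (0.00, 0.00) ✓; TV at -62.10° ✓; |TV| = 26.30 ✓; ∠TVJ = 83.00° ✓; |VJ| = 33.60 ✓; ∠(VJ, JK) = 81.90° ✗; |JK| = 16.20 ✓.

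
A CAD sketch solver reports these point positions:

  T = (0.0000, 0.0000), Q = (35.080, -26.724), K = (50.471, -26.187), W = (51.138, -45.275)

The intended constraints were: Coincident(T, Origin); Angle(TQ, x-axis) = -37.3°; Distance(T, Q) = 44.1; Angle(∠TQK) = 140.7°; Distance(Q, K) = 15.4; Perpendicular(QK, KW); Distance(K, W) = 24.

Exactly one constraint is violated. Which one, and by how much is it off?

Distance(K, W) = 24 — off by 4.90.

T = (0.00, 0.00) ✓; TQ at -37.30° ✓; |TQ| = 44.10 ✓; ∠TQK = 140.7° ✓; |QK| = 15.40 ✓; ∠(QK, KW) = 90.00° ✓; |KW| = 19.10 ✗.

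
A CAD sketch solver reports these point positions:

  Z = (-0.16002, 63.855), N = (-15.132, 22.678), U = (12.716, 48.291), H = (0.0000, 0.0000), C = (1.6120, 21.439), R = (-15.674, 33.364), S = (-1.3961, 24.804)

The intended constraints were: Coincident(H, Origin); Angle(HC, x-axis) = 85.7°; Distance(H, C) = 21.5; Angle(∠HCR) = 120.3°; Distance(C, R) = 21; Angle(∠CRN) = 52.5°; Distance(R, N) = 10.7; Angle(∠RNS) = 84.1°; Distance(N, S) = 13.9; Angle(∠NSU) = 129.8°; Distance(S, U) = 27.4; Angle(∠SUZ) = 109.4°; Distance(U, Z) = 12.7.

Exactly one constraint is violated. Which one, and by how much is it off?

Distance(U, Z) = 12.7 — off by 7.50.

H = (0.00, 0.00) ✓; HC at 85.70° ✓; |HC| = 21.50 ✓; ∠HCR = 120.3° ✓; |CR| = 21.00 ✓; ∠CRN = 52.50° ✓; |RN| = 10.70 ✓; ∠RNS = 84.11° ✓; |NS| = 13.90 ✓; ∠NSU = 129.8° ✓; |SU| = 27.40 ✓; ∠SUZ = 109.4° ✓; |UZ| = 20.20 ✗.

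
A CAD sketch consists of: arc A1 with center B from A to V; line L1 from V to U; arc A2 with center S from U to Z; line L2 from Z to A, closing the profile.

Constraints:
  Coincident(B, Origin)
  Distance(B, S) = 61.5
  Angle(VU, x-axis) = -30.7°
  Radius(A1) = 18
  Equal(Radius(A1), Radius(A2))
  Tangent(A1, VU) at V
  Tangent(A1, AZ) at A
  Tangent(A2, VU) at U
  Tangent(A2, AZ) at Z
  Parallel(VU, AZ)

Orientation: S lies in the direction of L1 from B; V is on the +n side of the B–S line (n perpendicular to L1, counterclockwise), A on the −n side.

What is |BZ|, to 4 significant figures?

64.08

The slot axis is L1's direction at -30.7°, so u = (cos -30.7°, sin -30.7°) = (0.8599, -0.5105) and n = (−sin -30.7°, cos -30.7°) = (0.5105, 0.8599). B is at the origin and S lies 61.5 along u from B, so S = 61.5·u = (52.88, -31.40). Tangency of A1 to both parallel lines with radius 18.0 puts V and A at B ± 18.0·n: V = (9.190, 15.48), A = (-9.190, -15.48). Equal radii place U and Z the same way about S: U = S + 18.0·n = (62.07, -15.92), Z = S − 18.0·n = (43.69, -46.88). Then |BZ| = |Z − B| = 64.08.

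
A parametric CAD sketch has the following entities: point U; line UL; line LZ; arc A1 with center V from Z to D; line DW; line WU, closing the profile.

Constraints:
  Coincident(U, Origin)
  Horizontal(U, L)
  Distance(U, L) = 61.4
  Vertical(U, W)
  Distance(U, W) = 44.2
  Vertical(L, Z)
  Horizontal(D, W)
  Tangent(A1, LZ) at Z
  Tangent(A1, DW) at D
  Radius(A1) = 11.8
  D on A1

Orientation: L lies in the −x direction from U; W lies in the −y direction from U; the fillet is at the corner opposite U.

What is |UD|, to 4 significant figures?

66.44

The virtual corner opposite U is at (-61.40, -44.20). Since A1 is tangent to LZ there, VZ ⟂ LZ and since A1 is tangent to DW there, VD ⟂ DW, with radius 11.8, so the center V sits 11.8 in from both sides at V = (-49.60, -32.40). That places the tangent points at Z = (-61.40, -32.40) on LZ and D = (-49.60, -44.20) on DW. Then |UD| = |D − U| = 66.44.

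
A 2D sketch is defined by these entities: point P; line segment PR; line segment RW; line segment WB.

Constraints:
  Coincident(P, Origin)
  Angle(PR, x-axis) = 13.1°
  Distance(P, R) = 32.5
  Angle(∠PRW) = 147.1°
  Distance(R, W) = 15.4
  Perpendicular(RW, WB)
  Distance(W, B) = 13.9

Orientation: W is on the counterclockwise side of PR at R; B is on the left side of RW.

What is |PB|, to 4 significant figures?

42.85

P is at the origin; PR runs at 13.1° with length 32.5, so R = 32.5·(cos 13.1°, sin 13.1°) = (31.65, 7.366). ∠PRW = 147.1°, so RW runs at 13.1° + (180° − 147.1°) = 46.00° from the x-axis; with |RW| = 15.4, W = R + 15.4·(cos 46.00°, sin 46.00°) = (42.35, 18.44). The perpendicularity gives WB at right angles to RW; with |WB| = 13.9 on the left of RW, B = W + 13.9·(-0.7193, 0.6947) = (32.35, 28.10). Then |PB| = |B − P| = 42.85.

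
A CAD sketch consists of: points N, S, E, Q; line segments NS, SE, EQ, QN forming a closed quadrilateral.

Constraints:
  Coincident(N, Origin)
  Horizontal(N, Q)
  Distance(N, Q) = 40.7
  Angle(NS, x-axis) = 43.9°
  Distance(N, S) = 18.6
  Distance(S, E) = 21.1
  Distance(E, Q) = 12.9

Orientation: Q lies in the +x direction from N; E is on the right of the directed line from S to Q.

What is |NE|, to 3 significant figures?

28.1

N is at the origin; N and Q share the same y with |NQ| = 40.7 and Q in +x, so Q = (40.7, 0). NS runs at 43.9° with |NS| = 18.6, so S = (13.4, 12.9). E is determined by |SE| = 21.1 and |EQ| = 12.9 together: it lies at the intersection of circle(S, 21.1) and circle(Q, 12.9). With |SQ| = 30.2, the foot of the radical line on SQ is 19.7 from S and the perpendicular offset is √(21.1² − 19.7²) = 7.52. Taking the right-of-SQ solution: E = (28.0, -2.33).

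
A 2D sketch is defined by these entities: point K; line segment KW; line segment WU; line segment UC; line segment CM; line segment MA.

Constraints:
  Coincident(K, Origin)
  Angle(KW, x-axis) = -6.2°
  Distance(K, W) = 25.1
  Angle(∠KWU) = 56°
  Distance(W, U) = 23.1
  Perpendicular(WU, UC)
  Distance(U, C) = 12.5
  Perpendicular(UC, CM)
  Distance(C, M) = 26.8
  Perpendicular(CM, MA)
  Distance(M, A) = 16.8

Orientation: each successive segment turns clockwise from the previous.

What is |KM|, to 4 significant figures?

19.59

WU ⟂ UC, so UC runs at 139.8°; with |UC| = 12.5, C = (0.4957, -12.29). The perpendicularity gives CM at right angles to UC, so CM runs at 49.80°; with |CM| = 26.8, M = (17.79, 8.183). Then |KM| = |M − K| = 19.59.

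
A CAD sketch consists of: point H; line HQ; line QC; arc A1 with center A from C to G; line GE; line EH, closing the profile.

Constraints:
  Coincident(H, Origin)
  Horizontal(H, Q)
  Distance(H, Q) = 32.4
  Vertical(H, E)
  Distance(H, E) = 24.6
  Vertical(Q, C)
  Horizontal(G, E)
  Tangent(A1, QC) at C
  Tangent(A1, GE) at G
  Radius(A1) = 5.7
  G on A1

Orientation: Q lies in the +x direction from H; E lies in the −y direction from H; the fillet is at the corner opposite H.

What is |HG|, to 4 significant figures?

36.30

The virtual corner opposite H is at (32.40, -24.60). Tangency of A1 to QC means the radius AC is perpendicular to QC and the tangent condition forces AG to be normal to GE, with radius 5.7, so the center A sits 5.7 in from both sides at A = (26.70, -18.90). That places the tangent points at C = (32.40, -18.90) on QC and G = (26.70, -24.60) on GE. Then |HG| = |G − H| = 36.30.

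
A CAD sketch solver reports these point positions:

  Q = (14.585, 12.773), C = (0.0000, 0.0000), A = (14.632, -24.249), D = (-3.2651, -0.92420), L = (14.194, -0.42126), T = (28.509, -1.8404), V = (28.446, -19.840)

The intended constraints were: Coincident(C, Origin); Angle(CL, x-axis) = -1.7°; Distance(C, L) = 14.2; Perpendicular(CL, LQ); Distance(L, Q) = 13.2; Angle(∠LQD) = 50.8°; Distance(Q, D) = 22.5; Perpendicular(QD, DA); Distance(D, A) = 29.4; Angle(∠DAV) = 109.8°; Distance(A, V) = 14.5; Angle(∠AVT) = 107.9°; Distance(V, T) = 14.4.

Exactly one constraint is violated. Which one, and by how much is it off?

Distance(V, T) = 14.4 — off by 3.60.

C = (0.00, 0.00) ✓; CL at -1.700° ✓; |CL| = 14.20 ✓; ∠(CL, LQ) = 90.00° ✓; |LQ| = 13.20 ✓; ∠LQD = 50.80° ✓; |QD| = 22.50 ✓; ∠(QD, DA) = 90.00° ✓; |DA| = 29.40 ✓; ∠DAV = 109.8° ✓; |AV| = 14.50 ✓; ∠AVT = 107.9° ✓; |VT| = 18.00 ✗.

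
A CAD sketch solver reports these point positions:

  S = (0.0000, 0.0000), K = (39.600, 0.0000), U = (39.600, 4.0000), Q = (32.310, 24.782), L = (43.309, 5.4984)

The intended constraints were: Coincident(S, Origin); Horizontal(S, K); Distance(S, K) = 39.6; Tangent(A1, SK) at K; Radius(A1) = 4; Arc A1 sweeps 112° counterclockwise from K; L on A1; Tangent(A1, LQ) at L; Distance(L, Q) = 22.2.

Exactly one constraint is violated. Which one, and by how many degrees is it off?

Tangent(A1, LQ) at L — off by 7.70°.

S = (0.00, 0.00) ✓; S.y = 0.00, K.y = 0.00 ✓; |SK| = 39.60 ✓; ∠(UK, KS) = 90.00° ✓; |UK| = 4.000 ✓; bearing(U→L) − bearing(U→K) = 112.0° ✓; |UL| = 4.000 ✓; ∠(UL, LQ) = 82.30° ✗; |LQ| = 22.20 ✓.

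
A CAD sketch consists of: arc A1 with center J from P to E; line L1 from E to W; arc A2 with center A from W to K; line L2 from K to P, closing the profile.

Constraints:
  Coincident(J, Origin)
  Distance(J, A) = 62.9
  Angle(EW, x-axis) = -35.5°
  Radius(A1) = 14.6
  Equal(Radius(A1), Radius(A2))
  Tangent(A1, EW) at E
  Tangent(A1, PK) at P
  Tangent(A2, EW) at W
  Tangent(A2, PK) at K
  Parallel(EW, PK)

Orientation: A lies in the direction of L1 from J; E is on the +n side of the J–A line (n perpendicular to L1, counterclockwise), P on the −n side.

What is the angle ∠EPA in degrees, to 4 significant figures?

76.93°

The slot axis is L1's direction at -35.5°, so u = (cos -35.5°, sin -35.5°) = (0.8141, -0.5807) and n = (−sin -35.5°, cos -35.5°) = (0.5807, 0.8141). J is at the origin and A lies 62.9 along u from J, so A = 62.9·u = (51.21, -36.53). Tangency of A1 to both parallel lines with radius 14.6 puts E and P at J ± 14.6·n: E = (8.478, 11.89), P = (-8.478, -11.89). Then cos ∠EPA = PE·PA / (|PE||PA|), giving 76.93°.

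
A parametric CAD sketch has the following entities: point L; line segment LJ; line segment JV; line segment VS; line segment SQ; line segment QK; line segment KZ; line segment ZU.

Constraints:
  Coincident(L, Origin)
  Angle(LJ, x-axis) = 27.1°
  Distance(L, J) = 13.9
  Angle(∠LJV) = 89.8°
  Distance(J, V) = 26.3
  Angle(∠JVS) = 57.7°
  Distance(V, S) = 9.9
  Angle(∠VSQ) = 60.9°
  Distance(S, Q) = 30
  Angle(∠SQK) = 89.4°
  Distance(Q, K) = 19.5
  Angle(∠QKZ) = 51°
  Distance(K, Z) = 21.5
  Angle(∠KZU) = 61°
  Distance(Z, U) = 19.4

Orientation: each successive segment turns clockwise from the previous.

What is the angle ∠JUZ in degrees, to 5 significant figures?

64.850°

L is at the origin; LJ runs at 27.1° with length 13.9, so J = (12.374, 6.3321). ∠LJV = 89.8° gives JV at -63.100° from the x-axis; with |JV| = 26.3, V = (24.273, -17.122). ∠JVS = 57.7° gives VS at 174.60° from the x-axis; with |VS| = 9.9, S = (14.417, -16.191). ∠VSQ = 60.9° gives SQ at 55.500° from the x-axis; with |SQ| = 30.0, Q = (31.409, 8.5333). ∠SQK = 89.4° gives QK at -35.100° from the x-axis; with |QK| = 19.5, K = (47.363, -2.6793). ∠QKZ = 51.0° gives KZ at -164.10° from the x-axis; with |KZ| = 21.5, Z = (26.686, -8.5695). ∠KZU = 61.0° gives ZU at 76.900° from the x-axis; with |ZU| = 19.4, U = (31.083, 10.326). Then cos ∠JUZ = UJ·UZ / (|UJ||UZ|), giving 64.850°.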